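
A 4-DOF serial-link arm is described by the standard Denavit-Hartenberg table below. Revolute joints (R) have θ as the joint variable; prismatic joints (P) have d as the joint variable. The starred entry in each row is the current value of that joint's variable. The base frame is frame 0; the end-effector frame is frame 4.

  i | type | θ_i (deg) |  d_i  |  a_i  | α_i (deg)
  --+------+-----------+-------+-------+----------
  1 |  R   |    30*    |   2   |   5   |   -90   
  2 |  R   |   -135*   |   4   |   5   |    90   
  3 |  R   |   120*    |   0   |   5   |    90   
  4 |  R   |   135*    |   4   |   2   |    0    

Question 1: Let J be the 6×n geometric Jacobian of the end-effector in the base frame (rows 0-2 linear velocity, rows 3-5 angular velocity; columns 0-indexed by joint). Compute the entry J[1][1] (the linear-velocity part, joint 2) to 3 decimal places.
1.859

axis z_1 = (-0.5000,0.8660,0.0000); lever o_n−o_1 = (-9.5040,5.0269,3.7173)
cross product → J_v[:, 1] = (3.2192,1.8586,5.7173)
J_ω[:, 1] = z_1
entry J[1][1] = 1.8586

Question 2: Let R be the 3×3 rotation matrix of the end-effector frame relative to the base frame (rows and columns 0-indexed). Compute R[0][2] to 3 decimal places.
End-effector z-axis (col 2 of R) = (-0.7803,0.1268,0.6124)
R[0][2] = -0.7803

-0.780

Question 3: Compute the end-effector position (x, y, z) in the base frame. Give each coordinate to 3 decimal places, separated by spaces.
after link 1: o_1 = (4.3301, 2.5000, 2.0000)
after link 2: o_2 = (-0.7317, 4.1963, 5.5355)
after link 3: o_3 = (-1.3659, 8.8302, 3.7678)
after link 4: o_4 = (-5.1739, 7.5269, 5.7173)

-5.174 7.527 5.717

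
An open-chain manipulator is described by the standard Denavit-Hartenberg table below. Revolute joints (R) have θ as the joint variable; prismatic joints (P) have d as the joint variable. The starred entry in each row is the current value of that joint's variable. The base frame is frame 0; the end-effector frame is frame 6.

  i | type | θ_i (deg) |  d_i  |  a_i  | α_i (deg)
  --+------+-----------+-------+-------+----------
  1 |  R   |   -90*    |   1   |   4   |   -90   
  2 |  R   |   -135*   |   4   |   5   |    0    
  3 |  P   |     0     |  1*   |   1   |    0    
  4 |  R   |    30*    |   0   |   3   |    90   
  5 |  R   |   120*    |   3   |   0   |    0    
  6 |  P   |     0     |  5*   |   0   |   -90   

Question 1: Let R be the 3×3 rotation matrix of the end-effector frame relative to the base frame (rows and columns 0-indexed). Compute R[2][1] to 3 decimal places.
0.259

End-effector y-axis (col 1 of R) = (-0.0000,-0.9659,0.2588)
R[2][1] = 0.2588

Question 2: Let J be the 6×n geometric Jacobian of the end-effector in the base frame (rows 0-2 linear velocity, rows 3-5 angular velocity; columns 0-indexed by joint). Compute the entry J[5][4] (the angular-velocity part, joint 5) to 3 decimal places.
-0.259

axis z_4 = (0.0000,0.9659,-0.2588); lever o_n−o_4 = (0.0000,7.7274,-2.0706)
cross product → J_v[:, 4] = (0.0000,0.0000,0.0000)
J_ω[:, 4] = z_4
entry J[5][4] = -0.2588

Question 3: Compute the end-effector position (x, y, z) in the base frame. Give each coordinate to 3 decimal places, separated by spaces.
5.000 8.747 6.070

after link 1: o_1 = (0.0000, -4.0000, 1.0000)
after link 2: o_2 = (4.0000, -0.4645, 4.5355)
after link 3: o_3 = (5.0000, 0.2426, 5.2426)
after link 4: o_4 = (5.0000, 1.0191, 8.1404)
after link 5: o_5 = (5.0000, 3.9169, 7.3640)
after link 6: o_6 = (5.0000, 8.7465, 6.0699)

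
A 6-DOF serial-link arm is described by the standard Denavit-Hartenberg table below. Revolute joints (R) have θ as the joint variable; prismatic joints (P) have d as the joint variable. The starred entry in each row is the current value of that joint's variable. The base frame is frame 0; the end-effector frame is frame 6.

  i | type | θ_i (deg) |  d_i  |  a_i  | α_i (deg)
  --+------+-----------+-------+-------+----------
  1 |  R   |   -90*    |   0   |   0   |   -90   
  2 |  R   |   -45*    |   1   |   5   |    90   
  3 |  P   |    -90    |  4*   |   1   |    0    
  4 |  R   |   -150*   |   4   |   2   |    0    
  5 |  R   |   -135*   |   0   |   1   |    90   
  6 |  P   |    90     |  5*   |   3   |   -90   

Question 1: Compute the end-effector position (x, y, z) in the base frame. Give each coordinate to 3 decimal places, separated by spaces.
after link 1: o_1 = (0.0000, 0.0000, 0.0000)
after link 2: o_2 = (1.0000, -3.5355, 3.5355)
after link 3: o_3 = (-0.0000, -0.7071, 6.3640)
after link 4: o_4 = (1.7321, 2.8284, 8.4853)
after link 5: o_5 = (1.4732, 2.1454, 9.1683)
after link 6: o_6 = (-3.3564, 5.1818, 10.3746)

-3.356 5.182 10.375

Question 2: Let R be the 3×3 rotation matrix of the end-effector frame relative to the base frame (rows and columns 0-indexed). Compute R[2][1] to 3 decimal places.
0.183

End-effector y-axis (col 1 of R) = (0.9659,-0.1830,0.1830)
R[2][1] = 0.1830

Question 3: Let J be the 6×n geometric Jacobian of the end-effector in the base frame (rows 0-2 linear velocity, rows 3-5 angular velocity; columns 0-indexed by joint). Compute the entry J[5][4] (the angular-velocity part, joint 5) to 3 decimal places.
0.707

axis z_4 = (-0.0000,0.7071,0.7071); lever o_n−o_4 = (-5.0884,2.3534,1.8893)
cross product → J_v[:, 4] = (-0.3282,-3.5981,3.5981)
J_ω[:, 4] = z_4
entry J[5][4] = 0.7071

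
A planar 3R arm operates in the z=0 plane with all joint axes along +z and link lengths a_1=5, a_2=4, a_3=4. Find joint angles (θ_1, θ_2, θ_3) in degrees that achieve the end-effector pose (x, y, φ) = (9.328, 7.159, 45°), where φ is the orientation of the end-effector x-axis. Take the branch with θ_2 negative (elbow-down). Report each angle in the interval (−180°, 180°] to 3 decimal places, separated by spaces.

wrist centre = target − a_3·(cos φ, sin φ) = (6.4996, 4.3306)
cos θ_2 = (60.9983−5²−4²)/(2·5·4) = 0.5000; θ_2 = -60.0028° (elbow-down)
β = atan2(4.3306,6.4996) = 33.6750°; ψ = atan2(-3.4642,6.9998) = -26.3307°
θ_1 = β − ψ = 60.0057°
θ_3 = φ − θ_1 − θ_2 = 44.9971° (wrapped to (-180°,180°])

60.006 -60.003 44.997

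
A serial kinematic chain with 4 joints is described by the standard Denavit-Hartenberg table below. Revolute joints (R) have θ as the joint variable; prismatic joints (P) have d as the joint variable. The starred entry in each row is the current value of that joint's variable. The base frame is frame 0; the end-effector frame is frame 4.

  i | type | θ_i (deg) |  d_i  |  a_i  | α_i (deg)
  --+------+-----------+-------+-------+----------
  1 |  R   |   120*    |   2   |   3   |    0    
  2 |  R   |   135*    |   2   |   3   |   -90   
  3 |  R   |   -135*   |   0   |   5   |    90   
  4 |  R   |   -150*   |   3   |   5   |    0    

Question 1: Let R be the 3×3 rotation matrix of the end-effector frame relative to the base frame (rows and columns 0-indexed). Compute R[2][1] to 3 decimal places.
End-effector y-axis (col 1 of R) = (-0.7450,0.5657,0.3536)
R[2][1] = 0.3536

0.354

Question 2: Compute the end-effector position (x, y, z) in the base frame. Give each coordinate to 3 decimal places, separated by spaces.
after link 1: o_1 = (-1.5000, 2.5981, 2.0000)
after link 2: o_2 = (-2.2765, -0.2997, 4.0000)
after link 3: o_3 = (-1.3614, 3.1154, 7.5355)
after link 4: o_4 = (-4.0196, 2.8539, 2.3524)

-4.020 2.854 2.352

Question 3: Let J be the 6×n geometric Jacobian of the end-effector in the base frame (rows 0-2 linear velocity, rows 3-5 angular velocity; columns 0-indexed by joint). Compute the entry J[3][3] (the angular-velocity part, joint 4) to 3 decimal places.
axis z_3 = (0.1830,0.6830,-0.7071); lever o_n−o_3 = (-2.6582,-0.2614,-5.1832)
cross product → J_v[:, 3] = (-3.7250,2.8283,1.7678)
J_ω[:, 3] = z_3
entry J[3][3] = 0.1830

0.183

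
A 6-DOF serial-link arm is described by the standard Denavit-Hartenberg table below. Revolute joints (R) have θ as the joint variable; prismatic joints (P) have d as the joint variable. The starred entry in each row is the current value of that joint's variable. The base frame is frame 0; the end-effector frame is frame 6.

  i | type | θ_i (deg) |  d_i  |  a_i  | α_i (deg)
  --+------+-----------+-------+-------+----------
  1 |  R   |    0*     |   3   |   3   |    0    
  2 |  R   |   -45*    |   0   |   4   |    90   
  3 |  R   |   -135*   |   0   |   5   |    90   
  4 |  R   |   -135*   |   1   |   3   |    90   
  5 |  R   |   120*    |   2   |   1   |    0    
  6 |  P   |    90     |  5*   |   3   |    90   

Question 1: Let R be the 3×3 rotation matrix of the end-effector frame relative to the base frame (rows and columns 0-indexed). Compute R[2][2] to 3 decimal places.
0.362

End-effector z-axis (col 2 of R) = (-0.8598,0.3598,0.3624)
R[2][2] = 0.3624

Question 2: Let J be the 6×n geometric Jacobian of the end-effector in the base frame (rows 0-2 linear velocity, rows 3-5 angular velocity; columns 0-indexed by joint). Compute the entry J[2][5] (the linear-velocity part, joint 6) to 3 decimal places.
prismatic axis z_5 = (-0.1464,-0.8536,0.5000)
J_v[:, 5] = z_5; J_ω[:, 5] = (0,0,0)
entry J[2][5] = 0.5000

0.500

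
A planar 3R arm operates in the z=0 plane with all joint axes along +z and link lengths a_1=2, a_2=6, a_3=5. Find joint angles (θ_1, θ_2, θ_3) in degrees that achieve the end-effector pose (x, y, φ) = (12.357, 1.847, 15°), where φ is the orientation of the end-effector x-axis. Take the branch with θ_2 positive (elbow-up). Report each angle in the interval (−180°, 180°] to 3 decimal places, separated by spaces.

-30.009 45.012 -0.003

wrist centre = target − a_3·(cos φ, sin φ) = (7.5274, 0.5529)
cos θ_2 = (56.9670−2²−6²)/(2·2·6) = 0.7070; θ_2 = 45.0120° (elbow-up)
β = atan2(0.5529,7.5274) = 4.2010°; ψ = atan2(4.2435,6.2418) = 34.2103°
θ_1 = β − ψ = -30.0093°
θ_3 = φ − θ_1 − θ_2 = -0.0027° (wrapped to (-180°,180°])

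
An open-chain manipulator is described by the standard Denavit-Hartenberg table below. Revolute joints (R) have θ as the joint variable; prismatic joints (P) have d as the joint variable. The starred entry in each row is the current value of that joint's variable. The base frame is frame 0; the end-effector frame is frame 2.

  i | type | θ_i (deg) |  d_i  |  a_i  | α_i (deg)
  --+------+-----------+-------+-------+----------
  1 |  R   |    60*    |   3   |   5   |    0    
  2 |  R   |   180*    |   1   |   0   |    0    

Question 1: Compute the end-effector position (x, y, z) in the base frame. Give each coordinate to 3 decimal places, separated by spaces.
2.500 4.330 4.000

after link 1: o_1 = (2.5000, 4.3301, 3.0000)
after link 2: o_2 = (2.5000, 4.3301, 4.0000)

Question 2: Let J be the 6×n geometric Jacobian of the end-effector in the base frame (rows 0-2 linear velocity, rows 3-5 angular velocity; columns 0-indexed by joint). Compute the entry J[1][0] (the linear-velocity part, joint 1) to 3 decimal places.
axis z_0 = ẑ; lever o_n−o_0 = (2.5000,4.3301,4.0000)
cross product → J_v[:, 0] = (-4.3301,2.5000,0.0000)
J_ω[:, 0] = z_0
entry J[1][0] = 2.5000

2.500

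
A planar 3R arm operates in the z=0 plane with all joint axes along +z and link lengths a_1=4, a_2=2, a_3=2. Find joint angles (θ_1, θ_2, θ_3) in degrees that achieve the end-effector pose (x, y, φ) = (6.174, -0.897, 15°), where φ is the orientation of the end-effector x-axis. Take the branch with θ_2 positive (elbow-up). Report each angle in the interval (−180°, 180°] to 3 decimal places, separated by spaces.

-45.009 90.011 -30.001

wrist centre = target − a_3·(cos φ, sin φ) = (4.2421, -1.4146)
cos θ_2 = (19.9970−4²−2²)/(2·4·2) = -0.0002; θ_2 = 90.0107° (elbow-up)
β = atan2(-1.4146,4.2421) = -18.4421°; ψ = atan2(2.0000,3.9996) = 26.5672°
θ_1 = β − ψ = -45.0093°
θ_3 = φ − θ_1 − θ_2 = -30.0014° (wrapped to (-180°,180°])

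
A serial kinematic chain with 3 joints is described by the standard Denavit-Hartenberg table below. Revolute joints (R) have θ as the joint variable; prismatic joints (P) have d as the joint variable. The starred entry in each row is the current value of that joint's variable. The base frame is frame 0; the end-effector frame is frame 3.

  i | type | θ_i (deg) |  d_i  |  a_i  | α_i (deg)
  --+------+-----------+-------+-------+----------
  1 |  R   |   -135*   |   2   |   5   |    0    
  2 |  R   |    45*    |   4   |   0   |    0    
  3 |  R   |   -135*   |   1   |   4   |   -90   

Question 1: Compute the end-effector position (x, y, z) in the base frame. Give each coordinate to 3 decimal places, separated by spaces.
-6.364 -0.707 7.000

after link 1: o_1 = (-3.5355, -3.5355, 2.0000)
after link 2: o_2 = (-3.5355, -3.5355, 6.0000)
after link 3: o_3 = (-6.3640, -0.7071, 7.0000)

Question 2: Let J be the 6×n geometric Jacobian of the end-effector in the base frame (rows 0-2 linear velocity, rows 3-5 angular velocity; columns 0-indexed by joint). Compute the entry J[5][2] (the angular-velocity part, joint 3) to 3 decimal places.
1.000

axis z_2 = (0.0000,0.0000,1.0000); lever o_n−o_2 = (-2.8284,2.8284,1.0000)
cross product → J_v[:, 2] = (-2.8284,-2.8284,0.0000)
J_ω[:, 2] = z_2
entry J[5][2] = 1.0000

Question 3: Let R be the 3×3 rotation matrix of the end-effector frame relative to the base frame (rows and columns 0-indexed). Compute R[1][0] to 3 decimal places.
0.707

End-effector x-axis (col 0 of R) = (-0.7071,0.7071,0.0000)
R[1][0] = 0.7071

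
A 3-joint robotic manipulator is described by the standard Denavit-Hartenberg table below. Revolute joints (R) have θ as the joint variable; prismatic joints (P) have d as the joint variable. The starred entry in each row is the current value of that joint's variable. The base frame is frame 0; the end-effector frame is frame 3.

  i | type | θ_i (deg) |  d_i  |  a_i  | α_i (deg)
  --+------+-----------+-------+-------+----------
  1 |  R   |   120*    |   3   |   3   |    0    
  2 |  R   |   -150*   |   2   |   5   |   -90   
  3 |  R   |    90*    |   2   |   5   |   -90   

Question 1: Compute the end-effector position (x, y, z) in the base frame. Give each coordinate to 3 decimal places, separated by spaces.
after link 1: o_1 = (-1.5000, 2.5981, 3.0000)
after link 2: o_2 = (2.8301, 0.0981, 5.0000)
after link 3: o_3 = (3.8301, 1.8301, 0.0000)

3.830 1.830 0.000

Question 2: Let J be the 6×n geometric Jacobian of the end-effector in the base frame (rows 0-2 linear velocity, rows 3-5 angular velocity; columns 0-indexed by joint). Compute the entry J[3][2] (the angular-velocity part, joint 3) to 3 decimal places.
0.500

axis z_2 = (0.5000,0.8660,0.0000); lever o_n−o_2 = (1.0000,1.7321,-5.0000)
cross product → J_v[:, 2] = (-4.3301,2.5000,-0.0000)
J_ω[:, 2] = z_2
entry J[3][2] = 0.5000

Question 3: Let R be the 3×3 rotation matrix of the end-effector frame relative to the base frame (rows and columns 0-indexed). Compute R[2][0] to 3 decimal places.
-1.000

End-effector x-axis (col 0 of R) = (0.0000,0.0000,-1.0000)
R[2][0] = -1.0000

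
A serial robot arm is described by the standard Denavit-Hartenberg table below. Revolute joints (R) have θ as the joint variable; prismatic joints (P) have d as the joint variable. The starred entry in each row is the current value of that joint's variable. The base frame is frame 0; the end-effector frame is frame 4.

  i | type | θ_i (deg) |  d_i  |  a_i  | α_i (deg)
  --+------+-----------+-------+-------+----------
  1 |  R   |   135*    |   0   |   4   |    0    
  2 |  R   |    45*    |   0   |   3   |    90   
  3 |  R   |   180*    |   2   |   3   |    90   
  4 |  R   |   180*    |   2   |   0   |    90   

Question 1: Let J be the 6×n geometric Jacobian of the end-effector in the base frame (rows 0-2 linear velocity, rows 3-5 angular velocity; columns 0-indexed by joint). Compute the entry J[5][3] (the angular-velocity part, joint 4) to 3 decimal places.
axis z_3 = (-0.0000,0.0000,1.0000); lever o_n−o_3 = (-0.0000,0.0000,2.0000)
cross product → J_v[:, 3] = (0.0000,-0.0000,0.0000)
J_ω[:, 3] = z_3
entry J[5][3] = 1.0000

1.000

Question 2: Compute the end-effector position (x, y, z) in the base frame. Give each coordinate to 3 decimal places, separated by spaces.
after link 1: o_1 = (-2.8284, 2.8284, 0.0000)
after link 2: o_2 = (-5.8284, 2.8284, 0.0000)
after link 3: o_3 = (-2.8284, 4.8284, 0.0000)
after link 4: o_4 = (-2.8284, 4.8284, 2.0000)

-2.828 4.828 2.000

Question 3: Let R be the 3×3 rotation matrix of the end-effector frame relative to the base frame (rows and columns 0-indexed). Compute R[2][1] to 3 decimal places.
End-effector y-axis (col 1 of R) = (-0.0000,-0.0000,1.0000)
R[2][1] = 1.0000

1.000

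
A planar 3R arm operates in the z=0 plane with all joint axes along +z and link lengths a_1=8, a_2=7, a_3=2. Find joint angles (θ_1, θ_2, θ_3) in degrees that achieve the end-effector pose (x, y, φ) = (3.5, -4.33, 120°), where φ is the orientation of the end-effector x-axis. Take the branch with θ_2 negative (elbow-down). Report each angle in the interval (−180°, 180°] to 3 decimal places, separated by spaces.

wrist centre = target − a_3·(cos φ, sin φ) = (4.5000, -6.0621)
cos θ_2 = (56.9985−8²−7²)/(2·8·7) = -0.5000; θ_2 = -120.0009° (elbow-down)
β = atan2(-6.0621,4.5000) = -53.4126°; ψ = atan2(-6.0621,4.4999) = -53.4136°
θ_1 = β − ψ = 0.0009°
θ_3 = φ − θ_1 − θ_2 = -120.0000° (wrapped to (-180°,180°])

0.001 -120.001 -120.000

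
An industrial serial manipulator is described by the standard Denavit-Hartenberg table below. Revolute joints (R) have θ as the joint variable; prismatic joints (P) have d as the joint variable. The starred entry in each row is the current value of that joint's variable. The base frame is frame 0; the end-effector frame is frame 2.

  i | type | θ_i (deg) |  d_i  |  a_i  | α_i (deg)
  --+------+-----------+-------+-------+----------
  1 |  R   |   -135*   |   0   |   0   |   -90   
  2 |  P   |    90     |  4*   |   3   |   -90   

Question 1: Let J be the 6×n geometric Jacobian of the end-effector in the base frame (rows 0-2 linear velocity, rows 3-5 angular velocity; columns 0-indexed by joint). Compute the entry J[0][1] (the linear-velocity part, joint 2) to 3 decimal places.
prismatic axis z_1 = (0.7071,-0.7071,0.0000)
J_v[:, 1] = z_1; J_ω[:, 1] = (0,0,0)
entry J[0][1] = 0.7071

0.707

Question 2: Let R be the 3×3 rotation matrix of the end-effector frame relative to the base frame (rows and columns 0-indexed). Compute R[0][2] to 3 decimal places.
0.707

End-effector z-axis (col 2 of R) = (0.7071,0.7071,-0.0000)
R[0][2] = 0.7071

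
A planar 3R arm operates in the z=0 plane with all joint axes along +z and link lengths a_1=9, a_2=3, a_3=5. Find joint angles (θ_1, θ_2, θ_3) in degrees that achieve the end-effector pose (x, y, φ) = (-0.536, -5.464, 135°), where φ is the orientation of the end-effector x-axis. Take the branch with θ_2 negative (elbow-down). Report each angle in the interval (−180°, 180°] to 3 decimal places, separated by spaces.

wrist centre = target − a_3·(cos φ, sin φ) = (2.9995, -8.9995)
cos θ_2 = (89.9888−9²−3²)/(2·9·3) = -0.0002; θ_2 = -90.0119° (elbow-down)
β = atan2(-8.9995,2.9995) = -71.5668°; ψ = atan2(-3.0000,8.9994) = -18.4361°
θ_1 = β − ψ = -53.1307°
θ_3 = φ − θ_1 − θ_2 = -81.8574° (wrapped to (-180°,180°])

-53.131 -90.012 -81.857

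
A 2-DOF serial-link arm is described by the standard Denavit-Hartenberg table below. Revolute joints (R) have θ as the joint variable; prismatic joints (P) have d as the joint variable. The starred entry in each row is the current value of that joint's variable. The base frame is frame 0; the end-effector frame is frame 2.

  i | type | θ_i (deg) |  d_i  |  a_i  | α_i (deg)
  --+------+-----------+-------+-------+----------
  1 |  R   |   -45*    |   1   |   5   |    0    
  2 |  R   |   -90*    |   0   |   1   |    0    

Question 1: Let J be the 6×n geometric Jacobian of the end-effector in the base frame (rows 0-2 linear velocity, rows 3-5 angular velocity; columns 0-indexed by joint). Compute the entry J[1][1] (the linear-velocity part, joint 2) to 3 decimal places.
axis z_1 = (0.0000,0.0000,1.0000); lever o_n−o_1 = (-0.7071,-0.7071,0.0000)
cross product → J_v[:, 1] = (0.7071,-0.7071,0.0000)
J_ω[:, 1] = z_1
entry J[1][1] = -0.7071

-0.707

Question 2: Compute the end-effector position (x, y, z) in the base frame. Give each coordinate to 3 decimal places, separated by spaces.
after link 1: o_1 = (3.5355, -3.5355, 1.0000)
after link 2: o_2 = (2.8284, -4.2426, 1.0000)

2.828 -4.243 1.000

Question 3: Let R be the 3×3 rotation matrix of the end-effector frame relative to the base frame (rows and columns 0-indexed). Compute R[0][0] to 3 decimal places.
-0.707

End-effector x-axis (col 0 of R) = (-0.7071,-0.7071,0.0000)
R[0][0] = -0.7071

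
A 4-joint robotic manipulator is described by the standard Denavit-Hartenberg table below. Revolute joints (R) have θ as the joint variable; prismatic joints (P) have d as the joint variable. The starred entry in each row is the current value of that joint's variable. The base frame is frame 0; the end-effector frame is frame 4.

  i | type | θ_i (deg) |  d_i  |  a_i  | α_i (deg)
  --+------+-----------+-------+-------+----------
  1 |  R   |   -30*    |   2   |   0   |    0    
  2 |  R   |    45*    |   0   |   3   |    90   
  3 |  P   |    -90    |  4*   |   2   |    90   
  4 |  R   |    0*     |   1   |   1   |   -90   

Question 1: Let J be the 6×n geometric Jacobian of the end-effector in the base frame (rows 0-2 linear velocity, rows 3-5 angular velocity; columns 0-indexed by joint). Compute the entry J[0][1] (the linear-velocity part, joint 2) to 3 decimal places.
axis z_1 = (0.0000,0.0000,1.0000); lever o_n−o_1 = (2.9671,-3.3461,-3.0000)
cross product → J_v[:, 1] = (3.3461,2.9671,-0.0000)
J_ω[:, 1] = z_1
entry J[0][1] = 3.3461

3.346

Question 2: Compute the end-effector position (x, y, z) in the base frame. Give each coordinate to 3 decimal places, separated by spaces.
after link 1: o_1 = (0.0000, 0.0000, 2.0000)
after link 2: o_2 = (2.8978, 0.7765, 2.0000)
after link 3: o_3 = (3.9331, -3.0872, 0.0000)
after link 4: o_4 = (2.9671, -3.3461, -1.0000)

2.967 -3.346 -1.000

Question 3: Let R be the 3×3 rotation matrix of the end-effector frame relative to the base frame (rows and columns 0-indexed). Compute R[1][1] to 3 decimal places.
End-effector y-axis (col 1 of R) = (0.9659,0.2588,0.0000)
R[1][1] = 0.2588

0.259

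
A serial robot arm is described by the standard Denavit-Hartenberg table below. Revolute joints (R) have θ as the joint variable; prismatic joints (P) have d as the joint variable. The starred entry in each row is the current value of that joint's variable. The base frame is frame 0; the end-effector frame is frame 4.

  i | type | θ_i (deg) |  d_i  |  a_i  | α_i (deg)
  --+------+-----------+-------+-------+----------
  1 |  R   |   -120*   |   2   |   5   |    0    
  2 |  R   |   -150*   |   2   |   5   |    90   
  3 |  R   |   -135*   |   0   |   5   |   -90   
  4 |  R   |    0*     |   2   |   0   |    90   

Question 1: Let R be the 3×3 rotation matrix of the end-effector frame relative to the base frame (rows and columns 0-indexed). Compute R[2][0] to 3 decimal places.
-0.707

End-effector x-axis (col 0 of R) = (0.0000,-0.7071,-0.7071)
R[2][0] = -0.7071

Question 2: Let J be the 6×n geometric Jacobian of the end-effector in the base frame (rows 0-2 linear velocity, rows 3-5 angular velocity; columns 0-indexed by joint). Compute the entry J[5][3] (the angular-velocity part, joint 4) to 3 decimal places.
-0.707

axis z_3 = (0.0000,0.7071,-0.7071); lever o_n−o_3 = (0.0000,1.4142,-1.4142)
cross product → J_v[:, 3] = (0.0000,0.0000,0.0000)
J_ω[:, 3] = z_3
entry J[5][3] = -0.7071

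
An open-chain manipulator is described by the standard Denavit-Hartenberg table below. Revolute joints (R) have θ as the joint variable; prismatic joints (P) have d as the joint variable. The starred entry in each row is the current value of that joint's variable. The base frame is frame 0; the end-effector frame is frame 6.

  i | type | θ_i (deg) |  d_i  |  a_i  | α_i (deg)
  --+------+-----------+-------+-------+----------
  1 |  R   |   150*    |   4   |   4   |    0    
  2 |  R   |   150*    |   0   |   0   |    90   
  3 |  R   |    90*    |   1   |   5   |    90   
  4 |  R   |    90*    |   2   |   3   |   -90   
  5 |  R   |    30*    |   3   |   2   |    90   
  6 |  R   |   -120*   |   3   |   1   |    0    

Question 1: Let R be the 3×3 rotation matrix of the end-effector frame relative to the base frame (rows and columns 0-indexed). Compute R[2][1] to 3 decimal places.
End-effector y-axis (col 1 of R) = (-0.8660,-0.0000,0.5000)
R[2][1] = 0.5000

0.500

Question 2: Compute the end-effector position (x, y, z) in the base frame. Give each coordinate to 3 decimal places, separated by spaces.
-7.428 -4.732 6.866

after link 1: o_1 = (-3.4641, 2.0000, 4.0000)
after link 2: o_2 = (-3.4641, 2.0000, 4.0000)
after link 3: o_3 = (-4.3301, 1.5000, 9.0000)
after link 4: o_4 = (-5.9282, -1.7321, 9.0000)
after link 5: o_5 = (-7.9282, -1.7321, 6.0000)
after link 6: o_6 = (-7.4282, -4.7321, 6.8660)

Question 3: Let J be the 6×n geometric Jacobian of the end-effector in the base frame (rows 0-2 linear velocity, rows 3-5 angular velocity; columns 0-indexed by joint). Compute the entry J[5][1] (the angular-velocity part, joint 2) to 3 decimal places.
1.000

axis z_1 = (0.0000,0.0000,1.0000); lever o_n−o_1 = (-3.9641,-6.7321,2.8660)
cross product → J_v[:, 1] = (6.7321,-3.9641,0.0000)
J_ω[:, 1] = z_1
entry J[5][1] = 1.0000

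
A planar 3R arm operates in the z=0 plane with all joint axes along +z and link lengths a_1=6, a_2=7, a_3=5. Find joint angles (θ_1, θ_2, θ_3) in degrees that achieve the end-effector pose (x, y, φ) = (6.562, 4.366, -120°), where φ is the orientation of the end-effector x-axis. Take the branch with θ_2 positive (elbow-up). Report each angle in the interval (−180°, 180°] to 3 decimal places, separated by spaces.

27.636 30.005 -177.641

wrist centre = target − a_3·(cos φ, sin φ) = (9.0620, 8.6961)
cos θ_2 = (157.7425−6²−7²)/(2·6·7) = 0.8660; θ_2 = 30.0050° (elbow-up)
β = atan2(8.6961,9.0620) = 43.8197°; ψ = atan2(3.5005,12.0619) = 16.1835°
θ_1 = β − ψ = 27.6362°
θ_3 = φ − θ_1 − θ_2 = -177.6412° (wrapped to (-180°,180°])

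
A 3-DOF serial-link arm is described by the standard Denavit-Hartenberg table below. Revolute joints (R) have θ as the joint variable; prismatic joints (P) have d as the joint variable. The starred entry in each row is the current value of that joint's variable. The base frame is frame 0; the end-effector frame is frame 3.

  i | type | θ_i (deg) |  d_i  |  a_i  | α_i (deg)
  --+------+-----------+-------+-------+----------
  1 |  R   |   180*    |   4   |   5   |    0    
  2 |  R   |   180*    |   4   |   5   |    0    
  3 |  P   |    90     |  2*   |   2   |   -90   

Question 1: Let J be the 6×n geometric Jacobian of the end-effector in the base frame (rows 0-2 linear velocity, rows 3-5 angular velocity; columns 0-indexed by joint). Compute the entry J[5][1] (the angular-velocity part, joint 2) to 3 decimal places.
1.000

axis z_1 = (0.0000,0.0000,1.0000); lever o_n−o_1 = (5.0000,2.0000,6.0000)
cross product → J_v[:, 1] = (-2.0000,5.0000,0.0000)
J_ω[:, 1] = z_1
entry J[5][1] = 1.0000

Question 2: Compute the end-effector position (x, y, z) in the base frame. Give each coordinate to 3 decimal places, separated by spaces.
0.000 2.000 10.000

after link 1: o_1 = (-5.0000, 0.0000, 4.0000)
after link 2: o_2 = (-0.0000, -0.0000, 8.0000)
after link 3: o_3 = (0.0000, 2.0000, 10.0000)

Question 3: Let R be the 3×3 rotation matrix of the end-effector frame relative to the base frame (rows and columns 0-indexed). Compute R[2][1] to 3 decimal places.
-1.000

End-effector y-axis (col 1 of R) = (-0.0000,0.0000,-1.0000)
R[2][1] = -1.0000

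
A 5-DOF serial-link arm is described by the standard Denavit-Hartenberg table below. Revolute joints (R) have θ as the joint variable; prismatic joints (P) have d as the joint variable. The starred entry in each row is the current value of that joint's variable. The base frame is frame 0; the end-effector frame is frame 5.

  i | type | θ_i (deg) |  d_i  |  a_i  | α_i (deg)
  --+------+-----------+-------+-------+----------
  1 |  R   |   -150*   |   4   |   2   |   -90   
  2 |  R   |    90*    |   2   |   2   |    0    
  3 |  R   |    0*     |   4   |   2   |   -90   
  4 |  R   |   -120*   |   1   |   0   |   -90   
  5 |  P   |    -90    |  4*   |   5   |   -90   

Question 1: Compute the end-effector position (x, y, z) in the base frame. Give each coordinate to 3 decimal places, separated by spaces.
after link 1: o_1 = (-1.7321, -1.0000, 4.0000)
after link 2: o_2 = (-0.7321, -2.7321, 2.0000)
after link 3: o_3 = (1.2679, -6.1962, 0.0000)
after link 4: o_4 = (2.1340, -5.6962, 0.0000)
after link 5: o_5 = (7.4641, -4.9282, -3.4641)

7.464 -4.928 -3.464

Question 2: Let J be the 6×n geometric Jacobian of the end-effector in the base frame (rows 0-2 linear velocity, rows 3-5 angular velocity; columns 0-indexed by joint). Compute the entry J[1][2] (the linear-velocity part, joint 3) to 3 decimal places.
axis z_2 = (0.5000,-0.8660,0.0000); lever o_n−o_2 = (8.1962,-2.1962,-5.4641)
cross product → J_v[:, 2] = (4.7321,2.7321,6.0000)
J_ω[:, 2] = z_2
entry J[1][2] = 2.7321

2.732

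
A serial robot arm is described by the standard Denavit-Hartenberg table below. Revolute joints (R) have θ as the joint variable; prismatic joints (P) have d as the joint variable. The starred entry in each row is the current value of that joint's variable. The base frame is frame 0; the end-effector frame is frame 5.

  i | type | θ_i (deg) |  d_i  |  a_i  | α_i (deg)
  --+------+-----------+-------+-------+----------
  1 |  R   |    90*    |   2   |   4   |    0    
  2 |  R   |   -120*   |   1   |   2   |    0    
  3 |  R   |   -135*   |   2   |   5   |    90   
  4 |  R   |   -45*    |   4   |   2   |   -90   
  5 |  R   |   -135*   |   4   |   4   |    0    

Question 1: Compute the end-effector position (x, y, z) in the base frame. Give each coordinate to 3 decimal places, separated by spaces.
after link 1: o_1 = (0.0000, 4.0000, 2.0000)
after link 2: o_2 = (1.7321, 3.0000, 3.0000)
after link 3: o_3 = (-3.0976, 1.7059, 5.0000)
after link 4: o_4 = (-5.4989, 5.2036, 3.5858)
after link 5: o_5 = (-7.0311, 7.7212, 8.4142)

-7.031 7.721 8.414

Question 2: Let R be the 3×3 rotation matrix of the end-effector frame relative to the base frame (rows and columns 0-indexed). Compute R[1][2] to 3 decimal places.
End-effector z-axis (col 2 of R) = (-0.6830,-0.1830,0.7071)
R[1][2] = -0.1830

-0.183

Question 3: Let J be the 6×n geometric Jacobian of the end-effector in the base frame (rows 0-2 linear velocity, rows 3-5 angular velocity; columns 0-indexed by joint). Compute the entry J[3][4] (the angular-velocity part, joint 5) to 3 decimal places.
axis z_4 = (-0.6830,-0.1830,0.7071); lever o_n−o_4 = (-1.5322,2.5176,4.8284)
cross product → J_v[:, 4] = (-2.6639,2.2144,-2.0000)
J_ω[:, 4] = z_4
entry J[3][4] = -0.6830

-0.683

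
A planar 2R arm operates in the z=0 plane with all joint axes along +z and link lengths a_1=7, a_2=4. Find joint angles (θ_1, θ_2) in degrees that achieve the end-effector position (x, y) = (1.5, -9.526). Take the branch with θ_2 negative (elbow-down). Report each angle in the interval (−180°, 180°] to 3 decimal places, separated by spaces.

-59.998 -60.006

cos θ_2 = (92.9947−7²−4²)/(2·7·4) = 0.4999; θ_2 = -60.0063° (elbow-down)
β = atan2(-9.5260,1.5000) = -81.0515°; ψ = atan2(-3.4643,8.9996) = -21.0538°
θ_1 = β − ψ = -59.9977°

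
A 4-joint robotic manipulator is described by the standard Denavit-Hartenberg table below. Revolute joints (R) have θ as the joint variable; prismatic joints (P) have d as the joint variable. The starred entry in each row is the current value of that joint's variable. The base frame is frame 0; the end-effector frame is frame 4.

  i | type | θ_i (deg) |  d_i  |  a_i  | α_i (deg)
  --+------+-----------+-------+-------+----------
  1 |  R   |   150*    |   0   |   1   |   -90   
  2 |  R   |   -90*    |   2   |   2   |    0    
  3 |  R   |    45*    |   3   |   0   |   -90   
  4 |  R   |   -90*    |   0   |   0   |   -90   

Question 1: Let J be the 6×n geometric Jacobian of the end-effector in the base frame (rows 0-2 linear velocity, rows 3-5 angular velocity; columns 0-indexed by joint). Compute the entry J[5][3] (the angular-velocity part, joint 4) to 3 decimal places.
-0.707

axis z_3 = (-0.6124,0.3536,-0.7071); lever o_n−o_3 = (0.0000,0.0000,0.0000)
cross product → J_v[:, 3] = (0.0000,0.0000,-0.0000)
J_ω[:, 3] = z_3
entry J[5][3] = -0.7071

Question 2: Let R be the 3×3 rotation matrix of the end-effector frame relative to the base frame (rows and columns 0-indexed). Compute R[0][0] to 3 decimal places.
-0.500

End-effector x-axis (col 0 of R) = (-0.5000,-0.8660,0.0000)
R[0][0] = -0.5000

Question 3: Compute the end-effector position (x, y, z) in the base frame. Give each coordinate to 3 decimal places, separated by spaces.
-3.366 -3.830 2.000

after link 1: o_1 = (-0.8660, 0.5000, 0.0000)
after link 2: o_2 = (-1.8660, -1.2321, 2.0000)
after link 3: o_3 = (-3.3660, -3.8301, 2.0000)
after link 4: o_4 = (-3.3660, -3.8301, 2.0000)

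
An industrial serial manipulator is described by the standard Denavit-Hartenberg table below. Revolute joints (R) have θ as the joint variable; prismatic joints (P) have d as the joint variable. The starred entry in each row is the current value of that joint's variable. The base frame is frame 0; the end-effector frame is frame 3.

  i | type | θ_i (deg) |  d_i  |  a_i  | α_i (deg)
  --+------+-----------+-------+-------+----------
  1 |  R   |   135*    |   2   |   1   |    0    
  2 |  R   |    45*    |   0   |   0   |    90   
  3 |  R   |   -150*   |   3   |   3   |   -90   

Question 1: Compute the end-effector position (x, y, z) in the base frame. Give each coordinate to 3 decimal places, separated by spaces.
1.891 3.707 0.500

after link 1: o_1 = (-0.7071, 0.7071, 2.0000)
after link 2: o_2 = (-0.7071, 0.7071, 2.0000)
after link 3: o_3 = (1.8910, 3.7071, 0.5000)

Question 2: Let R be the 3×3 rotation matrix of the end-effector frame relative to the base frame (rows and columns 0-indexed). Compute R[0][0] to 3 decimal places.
End-effector x-axis (col 0 of R) = (0.8660,-0.0000,-0.5000)
R[0][0] = 0.8660

0.866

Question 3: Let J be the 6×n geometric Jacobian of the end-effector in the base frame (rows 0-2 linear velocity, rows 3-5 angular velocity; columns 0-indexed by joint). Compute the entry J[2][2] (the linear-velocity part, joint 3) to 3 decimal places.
-2.598

axis z_2 = (0.0000,1.0000,0.0000); lever o_n−o_2 = (2.5981,3.0000,-1.5000)
cross product → J_v[:, 2] = (-1.5000,0.0000,-2.5981)
J_ω[:, 2] = z_2
entry J[2][2] = -2.5981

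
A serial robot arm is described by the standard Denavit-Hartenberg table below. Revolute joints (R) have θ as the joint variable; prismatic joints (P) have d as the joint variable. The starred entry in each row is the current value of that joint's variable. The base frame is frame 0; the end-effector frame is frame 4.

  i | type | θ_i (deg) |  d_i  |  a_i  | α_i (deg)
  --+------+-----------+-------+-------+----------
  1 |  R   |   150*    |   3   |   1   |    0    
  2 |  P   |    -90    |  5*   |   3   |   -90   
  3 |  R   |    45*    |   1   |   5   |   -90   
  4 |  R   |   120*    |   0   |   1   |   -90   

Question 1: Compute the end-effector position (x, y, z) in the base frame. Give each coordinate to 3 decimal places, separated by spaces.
2.109 5.921 4.818

after link 1: o_1 = (-0.8660, 0.5000, 3.0000)
after link 2: o_2 = (0.6340, 3.0981, 8.0000)
after link 3: o_3 = (1.5357, 6.6599, 4.4645)
after link 4: o_4 = (2.1089, 5.9207, 4.8180)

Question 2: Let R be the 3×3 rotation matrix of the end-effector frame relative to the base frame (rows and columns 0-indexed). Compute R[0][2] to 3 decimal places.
End-effector z-axis (col 2 of R) = (-0.7392,-0.2803,0.6124)
R[0][2] = -0.7392

-0.739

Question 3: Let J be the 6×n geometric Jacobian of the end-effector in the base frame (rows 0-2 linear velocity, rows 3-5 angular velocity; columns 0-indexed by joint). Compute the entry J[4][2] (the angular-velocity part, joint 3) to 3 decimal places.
axis z_2 = (-0.8660,0.5000,0.0000); lever o_n−o_2 = (1.4750,2.8227,-3.1820)
cross product → J_v[:, 2] = (-1.5910,-2.7557,-3.1820)
J_ω[:, 2] = z_2
entry J[4][2] = 0.5000

0.500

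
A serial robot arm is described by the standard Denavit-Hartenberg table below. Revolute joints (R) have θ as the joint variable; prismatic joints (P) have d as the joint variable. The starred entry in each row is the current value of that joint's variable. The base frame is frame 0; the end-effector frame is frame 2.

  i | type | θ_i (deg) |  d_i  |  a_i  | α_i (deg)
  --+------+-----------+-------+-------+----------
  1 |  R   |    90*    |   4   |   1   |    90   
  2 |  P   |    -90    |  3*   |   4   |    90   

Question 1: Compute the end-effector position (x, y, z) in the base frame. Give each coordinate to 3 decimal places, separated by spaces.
3.000 1.000 0.000

after link 1: o_1 = (0.0000, 1.0000, 4.0000)
after link 2: o_2 = (3.0000, 1.0000, 0.0000)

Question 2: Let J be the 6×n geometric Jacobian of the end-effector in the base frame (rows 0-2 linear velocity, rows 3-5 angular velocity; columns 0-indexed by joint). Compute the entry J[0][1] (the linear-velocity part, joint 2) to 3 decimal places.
prismatic axis z_1 = (1.0000,-0.0000,0.0000)
J_v[:, 1] = z_1; J_ω[:, 1] = (0,0,0)
entry J[0][1] = 1.0000

1.000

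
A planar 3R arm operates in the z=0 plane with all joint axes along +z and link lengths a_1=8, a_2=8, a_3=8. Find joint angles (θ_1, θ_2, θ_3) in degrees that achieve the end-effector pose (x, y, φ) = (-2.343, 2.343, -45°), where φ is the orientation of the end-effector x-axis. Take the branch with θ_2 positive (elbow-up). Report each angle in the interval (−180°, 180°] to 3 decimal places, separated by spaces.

89.999 90.002 134.999

wrist centre = target − a_3·(cos φ, sin φ) = (-7.9999, 7.9999)
cos θ_2 = (127.9953−8²−8²)/(2·8·8) = -0.0000; θ_2 = 90.0021° (elbow-up)
β = atan2(7.9999,-7.9999) = 135.0000°; ψ = atan2(8.0000,7.9997) = 45.0010°
θ_1 = β − ψ = 89.9990°
θ_3 = φ − θ_1 − θ_2 = 134.9990° (wrapped to (-180°,180°])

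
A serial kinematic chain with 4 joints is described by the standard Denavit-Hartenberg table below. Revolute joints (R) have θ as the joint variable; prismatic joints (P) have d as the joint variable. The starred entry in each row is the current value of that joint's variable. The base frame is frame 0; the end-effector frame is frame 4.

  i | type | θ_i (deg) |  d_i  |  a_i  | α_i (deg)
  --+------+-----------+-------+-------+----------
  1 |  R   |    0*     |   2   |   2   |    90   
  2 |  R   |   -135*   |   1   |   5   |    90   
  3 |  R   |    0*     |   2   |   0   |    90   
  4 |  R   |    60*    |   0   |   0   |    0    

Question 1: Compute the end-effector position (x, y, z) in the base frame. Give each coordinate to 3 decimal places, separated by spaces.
-2.950 -1.000 -0.121

after link 1: o_1 = (2.0000, 0.0000, 2.0000)
after link 2: o_2 = (-1.5355, -1.0000, -1.5355)
after link 3: o_3 = (-2.9497, -1.0000, -0.1213)
after link 4: o_4 = (-2.9497, -1.0000, -0.1213)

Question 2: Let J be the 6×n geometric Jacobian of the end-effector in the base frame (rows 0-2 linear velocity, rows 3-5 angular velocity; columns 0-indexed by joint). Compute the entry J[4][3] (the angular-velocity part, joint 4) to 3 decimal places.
1.000

axis z_3 = (-0.0000,1.0000,0.0000); lever o_n−o_3 = (0.0000,0.0000,0.0000)
cross product → J_v[:, 3] = (0.0000,0.0000,-0.0000)
J_ω[:, 3] = z_3
entry J[4][3] = 1.0000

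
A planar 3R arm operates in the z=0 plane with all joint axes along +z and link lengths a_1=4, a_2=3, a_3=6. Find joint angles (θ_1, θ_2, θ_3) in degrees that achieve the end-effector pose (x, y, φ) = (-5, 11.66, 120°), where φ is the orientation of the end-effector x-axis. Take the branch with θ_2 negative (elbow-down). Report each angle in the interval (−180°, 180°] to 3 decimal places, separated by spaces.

wrist centre = target − a_3·(cos φ, sin φ) = (-2.0000, 6.4638)
cos θ_2 = (45.7813−4²−3²)/(2·4·3) = 0.8659; θ_2 = -30.0157° (elbow-down)
β = atan2(6.4638,-2.0000) = 107.1928°; ψ = atan2(-1.5007,6.5977) = -12.8145°
θ_1 = β − ψ = 120.0073°
θ_3 = φ − θ_1 − θ_2 = 30.0084° (wrapped to (-180°,180°])

120.007 -30.016 30.008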